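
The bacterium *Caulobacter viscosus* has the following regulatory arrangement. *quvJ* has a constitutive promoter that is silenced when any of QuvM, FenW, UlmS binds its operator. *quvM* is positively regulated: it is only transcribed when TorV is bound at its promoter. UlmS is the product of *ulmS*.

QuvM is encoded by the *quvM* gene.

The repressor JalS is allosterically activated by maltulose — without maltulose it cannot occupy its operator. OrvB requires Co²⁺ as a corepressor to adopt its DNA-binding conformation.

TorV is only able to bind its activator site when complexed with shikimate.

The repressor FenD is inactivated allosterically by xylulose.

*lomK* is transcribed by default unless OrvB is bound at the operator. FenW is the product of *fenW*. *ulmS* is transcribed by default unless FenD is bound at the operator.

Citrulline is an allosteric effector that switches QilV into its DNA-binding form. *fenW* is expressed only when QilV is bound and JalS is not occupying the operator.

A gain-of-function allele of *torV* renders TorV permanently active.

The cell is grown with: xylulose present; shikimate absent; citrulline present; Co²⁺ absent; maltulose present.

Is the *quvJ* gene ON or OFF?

OFF

TorV is constitutively active in this strain.
No repressor is bound and TorV is active, so *quvM* is transcribed.
So QuvM is produced and active.
Maltulose is present, so JalS is active.
Citrulline is present, so QilV is active.
With repressor JalS bound, *fenW* is not transcribed.
So FenW is not produced.
Xylulose is present, so FenD is inactive.
With no repressor bound, *ulmS* is transcribed.
So UlmS is produced and active.
With repressor QuvM bound, *quvJ* is not transcribed.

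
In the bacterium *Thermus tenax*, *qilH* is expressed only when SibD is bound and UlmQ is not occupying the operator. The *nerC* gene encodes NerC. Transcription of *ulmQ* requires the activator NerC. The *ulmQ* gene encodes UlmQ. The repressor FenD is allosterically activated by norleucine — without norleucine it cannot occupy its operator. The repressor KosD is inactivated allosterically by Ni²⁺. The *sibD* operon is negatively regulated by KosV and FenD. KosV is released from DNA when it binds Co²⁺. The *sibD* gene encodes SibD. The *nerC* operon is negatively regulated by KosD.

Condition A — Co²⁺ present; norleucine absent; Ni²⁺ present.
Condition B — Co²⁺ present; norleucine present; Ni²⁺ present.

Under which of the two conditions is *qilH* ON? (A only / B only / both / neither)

Condition A:
Co²⁺ is present, so KosV is inactive.
Norleucine is absent, so FenD is inactive.
With no repressor bound, *sibD* is transcribed.
So SibD is produced and active.
Ni²⁺ is present, so KosD is inactive.
With no repressor bound, *nerC* is transcribed.
So NerC is produced and active.
No repressor is bound and NerC is active, so *ulmQ* is transcribed.
So UlmQ is produced and active.
With repressor UlmQ bound, *qilH* is not transcribed.
→ *qilH* is OFF in A.
Condition B:
Co²⁺ is present, so KosV is inactive.
Norleucine is present, so FenD is active.
With repressor FenD bound, *sibD* is not transcribed.
So SibD is not produced.
Ni²⁺ is present, so KosD is inactive.
With no repressor bound, *nerC* is transcribed.
So NerC is produced and active.
No repressor is bound and NerC is active, so *ulmQ* is transcribed.
So UlmQ is produced and active.
With repressor UlmQ bound, *qilH* is not transcribed.
→ *qilH* is OFF in B.

neither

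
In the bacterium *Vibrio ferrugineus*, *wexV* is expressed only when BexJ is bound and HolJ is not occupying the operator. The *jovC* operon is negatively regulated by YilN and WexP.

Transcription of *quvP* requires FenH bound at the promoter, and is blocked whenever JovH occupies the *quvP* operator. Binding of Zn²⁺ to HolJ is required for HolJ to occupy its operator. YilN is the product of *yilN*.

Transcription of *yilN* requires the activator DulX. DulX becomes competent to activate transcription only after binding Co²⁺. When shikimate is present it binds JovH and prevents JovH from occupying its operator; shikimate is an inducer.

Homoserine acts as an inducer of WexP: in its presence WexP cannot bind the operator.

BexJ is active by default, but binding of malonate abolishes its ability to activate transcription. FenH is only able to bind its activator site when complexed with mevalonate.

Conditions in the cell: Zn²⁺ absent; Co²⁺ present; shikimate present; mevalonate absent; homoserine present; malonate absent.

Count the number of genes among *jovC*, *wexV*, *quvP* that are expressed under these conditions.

1

Co²⁺ is present, so DulX is active.
No repressor is bound and DulX is active, so *yilN* is transcribed.
So YilN is produced and active.
Homoserine is present, so WexP is inactive.
With repressor YilN bound, *jovC* is not transcribed.
→ *jovC* is OFF.
Zn²⁺ is absent, so HolJ is inactive.
Malonate is absent, so BexJ is active.
No repressor is bound and BexJ is active, so *wexV* is transcribed.
→ *wexV* is ON.
Mevalonate is absent, so FenH is inactive.
Shikimate is present, so JovH is inactive.
Required activator FenH is absent, so *quvP* is not transcribed.
→ *quvP* is OFF.
1 of the 3 genes is transcribed.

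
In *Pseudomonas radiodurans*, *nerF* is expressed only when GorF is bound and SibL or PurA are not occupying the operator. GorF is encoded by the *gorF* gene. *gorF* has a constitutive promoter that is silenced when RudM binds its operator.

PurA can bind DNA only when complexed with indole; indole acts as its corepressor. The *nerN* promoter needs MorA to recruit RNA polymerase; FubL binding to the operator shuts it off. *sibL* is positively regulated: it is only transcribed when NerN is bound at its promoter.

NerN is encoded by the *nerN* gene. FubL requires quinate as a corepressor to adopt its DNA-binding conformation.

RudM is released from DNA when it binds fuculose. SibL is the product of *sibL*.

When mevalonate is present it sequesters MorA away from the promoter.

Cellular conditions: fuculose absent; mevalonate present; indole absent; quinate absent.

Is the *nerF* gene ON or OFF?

OFF

Quinate is absent, so FubL is inactive.
Mevalonate is present, so MorA is inactive.
Required activator MorA is absent, so *nerN* is not transcribed.
So NerN is not produced.
Required activator NerN is absent, so *sibL* is not transcribed.
So SibL is not produced.
Fuculose is absent, so RudM is active.
With repressor RudM bound, *gorF* is not transcribed.
So GorF is not produced.
Indole is absent, so PurA is inactive.
Required activator GorF is absent, so *nerF* is not transcribed.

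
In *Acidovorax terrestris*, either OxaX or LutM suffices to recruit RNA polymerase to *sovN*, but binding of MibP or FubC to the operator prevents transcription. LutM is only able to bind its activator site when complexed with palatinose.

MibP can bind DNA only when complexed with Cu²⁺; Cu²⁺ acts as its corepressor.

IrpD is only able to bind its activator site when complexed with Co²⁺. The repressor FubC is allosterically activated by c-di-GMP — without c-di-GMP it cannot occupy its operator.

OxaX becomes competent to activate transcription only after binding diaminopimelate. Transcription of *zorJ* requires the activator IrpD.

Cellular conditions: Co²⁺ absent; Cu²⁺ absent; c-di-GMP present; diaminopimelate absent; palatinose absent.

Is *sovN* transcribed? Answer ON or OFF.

OFF

Cu²⁺ is absent, so MibP is inactive.
Diaminopimelate is absent, so OxaX is inactive.
Palatinose is absent, so LutM is inactive.
c-di-GMP is present, so FubC is active.
With repressor FubC bound, *sovN* is not transcribed.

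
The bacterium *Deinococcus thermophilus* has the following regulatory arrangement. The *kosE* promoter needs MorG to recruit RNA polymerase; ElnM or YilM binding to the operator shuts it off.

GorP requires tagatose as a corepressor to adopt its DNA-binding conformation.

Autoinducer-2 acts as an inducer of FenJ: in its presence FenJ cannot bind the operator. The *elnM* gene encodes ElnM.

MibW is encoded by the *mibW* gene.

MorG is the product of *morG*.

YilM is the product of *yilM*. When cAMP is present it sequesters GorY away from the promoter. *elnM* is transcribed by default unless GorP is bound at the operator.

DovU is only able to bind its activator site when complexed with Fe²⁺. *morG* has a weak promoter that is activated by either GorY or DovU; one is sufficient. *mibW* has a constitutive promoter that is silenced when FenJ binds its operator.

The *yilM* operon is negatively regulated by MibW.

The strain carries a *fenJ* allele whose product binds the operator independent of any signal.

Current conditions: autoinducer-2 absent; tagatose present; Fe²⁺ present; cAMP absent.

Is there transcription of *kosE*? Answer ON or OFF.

Tagatose is present, so GorP is active.
With repressor GorP bound, *elnM* is not transcribed.
So ElnM is not produced.
cAMP is absent, so GorY is active.
Fe²⁺ is present, so DovU is active.
Activator GorY is present, so *morG* is transcribed.
So MorG is produced and active.
FenJ is constitutively active in this strain.
With repressor FenJ bound, *mibW* is not transcribed.
So MibW is not produced.
With no repressor bound, *yilM* is transcribed.
So YilM is produced and active.
With repressor YilM bound, *kosE* is not transcribed.

OFF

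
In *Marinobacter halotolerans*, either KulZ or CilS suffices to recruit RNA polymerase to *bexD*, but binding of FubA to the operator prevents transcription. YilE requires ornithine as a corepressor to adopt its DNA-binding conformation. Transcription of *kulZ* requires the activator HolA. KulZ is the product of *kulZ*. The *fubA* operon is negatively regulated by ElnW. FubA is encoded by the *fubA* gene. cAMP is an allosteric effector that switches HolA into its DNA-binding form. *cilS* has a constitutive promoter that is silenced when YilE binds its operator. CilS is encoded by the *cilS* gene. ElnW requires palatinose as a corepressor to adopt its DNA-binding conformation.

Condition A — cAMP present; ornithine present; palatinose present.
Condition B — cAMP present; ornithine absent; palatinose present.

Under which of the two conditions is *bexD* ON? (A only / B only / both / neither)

Condition A:
cAMP is present, so HolA is active.
No repressor is bound and HolA is active, so *kulZ* is transcribed.
So KulZ is produced and active.
Ornithine is present, so YilE is active.
With repressor YilE bound, *cilS* is not transcribed.
So CilS is not produced.
Palatinose is present, so ElnW is active.
With repressor ElnW bound, *fubA* is not transcribed.
So FubA is not produced.
Activator KulZ is present, so *bexD* is transcribed.
→ *bexD* is ON in A.
Condition B:
cAMP is present, so HolA is active.
No repressor is bound and HolA is active, so *kulZ* is transcribed.
So KulZ is produced and active.
Ornithine is absent, so YilE is inactive.
With no repressor bound, *cilS* is transcribed.
So CilS is produced and active.
Palatinose is present, so ElnW is active.
With repressor ElnW bound, *fubA* is not transcribed.
So FubA is not produced.
Activator KulZ is present, so *bexD* is transcribed.
→ *bexD* is ON in B.

both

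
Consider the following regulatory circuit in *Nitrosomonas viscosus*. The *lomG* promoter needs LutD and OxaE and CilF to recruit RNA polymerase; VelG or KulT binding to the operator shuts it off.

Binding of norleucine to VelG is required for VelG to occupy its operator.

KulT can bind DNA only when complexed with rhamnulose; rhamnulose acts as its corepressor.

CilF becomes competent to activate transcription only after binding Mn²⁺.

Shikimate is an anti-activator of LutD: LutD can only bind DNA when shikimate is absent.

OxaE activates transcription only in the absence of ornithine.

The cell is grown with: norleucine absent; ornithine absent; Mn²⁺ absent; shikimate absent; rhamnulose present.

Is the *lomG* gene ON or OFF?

Shikimate is absent, so LutD is active.
Norleucine is absent, so VelG is inactive.
Ornithine is absent, so OxaE is active.
Mn²⁺ is absent, so CilF is inactive.
Rhamnulose is present, so KulT is active.
With repressor KulT bound, *lomG* is not transcribed.

OFF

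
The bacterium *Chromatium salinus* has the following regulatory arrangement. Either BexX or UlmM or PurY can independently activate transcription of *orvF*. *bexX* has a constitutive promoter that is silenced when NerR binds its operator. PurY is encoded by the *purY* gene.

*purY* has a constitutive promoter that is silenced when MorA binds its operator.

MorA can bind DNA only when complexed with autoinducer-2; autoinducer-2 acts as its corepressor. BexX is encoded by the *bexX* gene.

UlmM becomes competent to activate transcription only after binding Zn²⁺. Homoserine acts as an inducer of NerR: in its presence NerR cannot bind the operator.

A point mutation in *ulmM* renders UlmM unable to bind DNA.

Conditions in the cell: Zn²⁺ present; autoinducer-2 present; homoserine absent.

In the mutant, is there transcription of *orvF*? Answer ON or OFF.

OFF

Homoserine is absent, so NerR is active.
With repressor NerR bound, *bexX* is not transcribed.
So BexX is not produced.
UlmM is non-functional in this strain, so it has no effect.
Autoinducer-2 is present, so MorA is active.
With repressor MorA bound, *purY* is not transcribed.
So PurY is not produced.
No activator is available at the *orvF* promoter, so *orvF* is not transcribed.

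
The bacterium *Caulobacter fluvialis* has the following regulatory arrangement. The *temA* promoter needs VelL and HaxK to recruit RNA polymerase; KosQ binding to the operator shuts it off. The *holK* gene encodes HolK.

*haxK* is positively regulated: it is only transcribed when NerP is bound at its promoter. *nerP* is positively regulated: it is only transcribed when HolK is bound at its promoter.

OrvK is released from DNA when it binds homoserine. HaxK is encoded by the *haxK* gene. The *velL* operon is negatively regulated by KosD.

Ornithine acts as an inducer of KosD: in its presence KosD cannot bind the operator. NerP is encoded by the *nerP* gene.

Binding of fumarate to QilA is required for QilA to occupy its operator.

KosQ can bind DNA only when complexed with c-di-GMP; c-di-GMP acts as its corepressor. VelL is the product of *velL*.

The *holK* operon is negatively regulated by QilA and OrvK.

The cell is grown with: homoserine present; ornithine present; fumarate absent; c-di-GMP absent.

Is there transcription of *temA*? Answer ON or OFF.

c-di-GMP is absent, so KosQ is inactive.
Ornithine is present, so KosD is inactive.
With no repressor bound, *velL* is transcribed.
So VelL is produced and active.
Fumarate is absent, so QilA is inactive.
Homoserine is present, so OrvK is inactive.
With no repressor bound, *holK* is transcribed.
So HolK is produced and active.
No repressor is bound and HolK is active, so *nerP* is transcribed.
So NerP is produced and active.
No repressor is bound and NerP is active, so *haxK* is transcribed.
So HaxK is produced and active.
No repressor is bound and VelL and HaxK are active, so *temA* is transcribed.

ON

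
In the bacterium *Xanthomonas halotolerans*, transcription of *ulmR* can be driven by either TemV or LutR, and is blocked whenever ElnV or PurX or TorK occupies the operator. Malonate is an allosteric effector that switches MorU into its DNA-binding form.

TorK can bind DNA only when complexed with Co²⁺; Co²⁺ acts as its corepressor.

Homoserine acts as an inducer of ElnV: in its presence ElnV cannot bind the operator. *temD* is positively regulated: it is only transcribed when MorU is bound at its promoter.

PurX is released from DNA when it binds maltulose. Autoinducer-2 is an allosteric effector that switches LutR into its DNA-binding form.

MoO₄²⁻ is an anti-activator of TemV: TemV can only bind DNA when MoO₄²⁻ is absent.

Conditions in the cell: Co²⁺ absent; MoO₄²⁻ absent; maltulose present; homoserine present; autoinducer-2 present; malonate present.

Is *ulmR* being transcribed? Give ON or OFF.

ON

Homoserine is present, so ElnV is inactive.
Maltulose is present, so PurX is inactive.
MoO₄²⁻ is absent, so TemV is active.
Autoinducer-2 is present, so LutR is active.
Co²⁺ is absent, so TorK is inactive.
Activator TemV is present, so *ulmR* is transcribed.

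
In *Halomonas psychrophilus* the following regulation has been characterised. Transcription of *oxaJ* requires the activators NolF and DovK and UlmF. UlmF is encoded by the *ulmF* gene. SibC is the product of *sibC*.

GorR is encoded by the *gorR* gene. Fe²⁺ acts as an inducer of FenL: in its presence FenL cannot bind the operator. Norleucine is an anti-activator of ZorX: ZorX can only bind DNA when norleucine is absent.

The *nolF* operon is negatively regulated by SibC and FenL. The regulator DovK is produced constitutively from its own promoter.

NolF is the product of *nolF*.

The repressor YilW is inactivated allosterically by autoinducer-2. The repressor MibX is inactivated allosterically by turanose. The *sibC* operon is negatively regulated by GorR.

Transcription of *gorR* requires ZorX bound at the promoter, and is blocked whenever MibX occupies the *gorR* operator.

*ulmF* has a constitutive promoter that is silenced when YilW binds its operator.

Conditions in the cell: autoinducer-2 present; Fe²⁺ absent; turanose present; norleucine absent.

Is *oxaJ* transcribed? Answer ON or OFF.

Turanose is present, so MibX is inactive.
Norleucine is absent, so ZorX is active.
No repressor is bound and ZorX is active, so *gorR* is transcribed.
So GorR is produced and active.
With repressor GorR bound, *sibC* is not transcribed.
So SibC is not produced.
Fe²⁺ is absent, so FenL is active.
With repressor FenL bound, *nolF* is not transcribed.
So NolF is not produced.
DovK is produced constitutively and is active.
Autoinducer-2 is present, so YilW is inactive.
With no repressor bound, *ulmF* is transcribed.
So UlmF is produced and active.
Required activator NolF is absent, so *oxaJ* is not transcribed.

OFF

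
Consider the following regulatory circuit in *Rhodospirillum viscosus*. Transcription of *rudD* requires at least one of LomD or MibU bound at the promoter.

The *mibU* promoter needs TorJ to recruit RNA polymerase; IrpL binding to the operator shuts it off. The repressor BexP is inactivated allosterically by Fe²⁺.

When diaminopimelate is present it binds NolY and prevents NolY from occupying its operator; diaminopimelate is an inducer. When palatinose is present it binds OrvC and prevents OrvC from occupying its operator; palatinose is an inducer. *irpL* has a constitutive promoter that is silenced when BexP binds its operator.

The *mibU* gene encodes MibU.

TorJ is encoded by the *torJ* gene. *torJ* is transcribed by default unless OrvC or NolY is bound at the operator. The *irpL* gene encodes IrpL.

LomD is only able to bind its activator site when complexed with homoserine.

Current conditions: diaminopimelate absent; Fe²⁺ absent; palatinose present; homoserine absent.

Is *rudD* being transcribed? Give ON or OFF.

OFF

Homoserine is absent, so LomD is inactive.
Fe²⁺ is absent, so BexP is active.
With repressor BexP bound, *irpL* is not transcribed.
So IrpL is not produced.
Palatinose is present, so OrvC is inactive.
Diaminopimelate is absent, so NolY is active.
With repressor NolY bound, *torJ* is not transcribed.
So TorJ is not produced.
Required activator TorJ is absent, so *mibU* is not transcribed.
So MibU is not produced.
No activator is available at the *rudD* promoter, so *rudD* is not transcribed.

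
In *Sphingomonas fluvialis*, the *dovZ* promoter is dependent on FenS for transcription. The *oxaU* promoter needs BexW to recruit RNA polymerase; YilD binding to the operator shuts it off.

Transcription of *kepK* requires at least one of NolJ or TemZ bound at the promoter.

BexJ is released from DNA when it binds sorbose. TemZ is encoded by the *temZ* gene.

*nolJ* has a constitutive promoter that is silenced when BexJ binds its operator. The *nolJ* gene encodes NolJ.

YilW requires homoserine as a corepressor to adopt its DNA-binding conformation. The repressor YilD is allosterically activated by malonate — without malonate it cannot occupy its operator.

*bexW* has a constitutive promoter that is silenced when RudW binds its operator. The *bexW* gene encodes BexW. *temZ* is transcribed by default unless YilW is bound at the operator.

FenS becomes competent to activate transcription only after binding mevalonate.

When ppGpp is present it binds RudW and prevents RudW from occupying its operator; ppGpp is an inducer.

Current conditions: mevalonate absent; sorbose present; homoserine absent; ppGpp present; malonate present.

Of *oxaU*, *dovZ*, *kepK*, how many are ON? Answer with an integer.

1

ppGpp is present, so RudW is inactive.
With no repressor bound, *bexW* is transcribed.
So BexW is produced and active.
Malonate is present, so YilD is active.
With repressor YilD bound, *oxaU* is not transcribed.
→ *oxaU* is OFF.
Mevalonate is absent, so FenS is inactive.
Required activator FenS is absent, so *dovZ* is not transcribed.
→ *dovZ* is OFF.
Sorbose is present, so BexJ is inactive.
With no repressor bound, *nolJ* is transcribed.
So NolJ is produced and active.
Homoserine is absent, so YilW is inactive.
With no repressor bound, *temZ* is transcribed.
So TemZ is produced and active.
Activator NolJ is present, so *kepK* is transcribed.
→ *kepK* is ON.
1 of the 3 genes is transcribed.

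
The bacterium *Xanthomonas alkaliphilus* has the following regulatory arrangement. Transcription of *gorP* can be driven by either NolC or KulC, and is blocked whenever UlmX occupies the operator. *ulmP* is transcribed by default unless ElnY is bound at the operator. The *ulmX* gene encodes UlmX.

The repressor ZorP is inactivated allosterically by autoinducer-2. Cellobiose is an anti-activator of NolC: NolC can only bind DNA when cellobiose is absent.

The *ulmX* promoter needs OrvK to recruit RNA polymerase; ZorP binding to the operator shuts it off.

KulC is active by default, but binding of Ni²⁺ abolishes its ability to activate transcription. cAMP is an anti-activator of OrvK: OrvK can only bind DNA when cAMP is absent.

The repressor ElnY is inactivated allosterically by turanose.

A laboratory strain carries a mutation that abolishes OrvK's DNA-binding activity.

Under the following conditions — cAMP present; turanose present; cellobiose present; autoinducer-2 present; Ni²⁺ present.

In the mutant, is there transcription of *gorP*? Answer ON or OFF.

OFF

Cellobiose is present, so NolC is inactive.
Autoinducer-2 is present, so ZorP is inactive.
OrvK is non-functional in this strain, so it has no effect.
Required activator OrvK is absent, so *ulmX* is not transcribed.
So UlmX is not produced.
Ni²⁺ is present, so KulC is inactive.
No activator is available at the *gorP* promoter, so *gorP* is not transcribed.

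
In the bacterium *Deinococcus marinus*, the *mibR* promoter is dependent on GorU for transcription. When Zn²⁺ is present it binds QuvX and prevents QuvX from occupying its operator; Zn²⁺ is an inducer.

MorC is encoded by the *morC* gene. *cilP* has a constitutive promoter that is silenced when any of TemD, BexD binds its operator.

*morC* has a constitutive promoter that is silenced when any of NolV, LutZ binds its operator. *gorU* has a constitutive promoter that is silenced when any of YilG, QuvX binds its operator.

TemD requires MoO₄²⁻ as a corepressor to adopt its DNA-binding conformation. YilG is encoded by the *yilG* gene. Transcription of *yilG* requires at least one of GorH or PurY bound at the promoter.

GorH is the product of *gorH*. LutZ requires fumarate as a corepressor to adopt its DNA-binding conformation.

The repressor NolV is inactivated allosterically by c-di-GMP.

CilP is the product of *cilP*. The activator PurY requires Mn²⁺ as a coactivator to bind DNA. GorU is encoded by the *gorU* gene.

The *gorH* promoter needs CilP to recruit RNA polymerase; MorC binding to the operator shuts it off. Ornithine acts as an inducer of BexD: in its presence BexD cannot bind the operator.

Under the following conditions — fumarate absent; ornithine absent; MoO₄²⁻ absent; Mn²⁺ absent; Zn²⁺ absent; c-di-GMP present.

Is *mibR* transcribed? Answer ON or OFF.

MoO₄²⁻ is absent, so TemD is inactive.
Ornithine is absent, so BexD is active.
With repressor BexD bound, *cilP* is not transcribed.
So CilP is not produced.
c-di-GMP is present, so NolV is inactive.
Fumarate is absent, so LutZ is inactive.
With no repressor bound, *morC* is transcribed.
So MorC is produced and active.
With repressor MorC bound, *gorH* is not transcribed.
So GorH is not produced.
Mn²⁺ is absent, so PurY is inactive.
No activator is available at the *yilG* promoter, so *yilG* is not transcribed.
So YilG is not produced.
Zn²⁺ is absent, so QuvX is active.
With repressor QuvX bound, *gorU* is not transcribed.
So GorU is not produced.
Required activator GorU is absent, so *mibR* is not transcribed.

OFF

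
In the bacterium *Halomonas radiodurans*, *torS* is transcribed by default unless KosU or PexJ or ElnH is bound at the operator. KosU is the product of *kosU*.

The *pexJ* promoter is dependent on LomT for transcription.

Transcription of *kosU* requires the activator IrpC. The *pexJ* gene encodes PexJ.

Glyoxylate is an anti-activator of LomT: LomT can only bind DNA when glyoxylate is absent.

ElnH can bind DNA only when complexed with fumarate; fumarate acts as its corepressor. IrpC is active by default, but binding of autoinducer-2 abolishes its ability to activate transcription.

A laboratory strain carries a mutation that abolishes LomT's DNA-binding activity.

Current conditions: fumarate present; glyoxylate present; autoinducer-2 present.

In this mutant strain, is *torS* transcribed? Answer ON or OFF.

OFF

Autoinducer-2 is present, so IrpC is inactive.
Required activator IrpC is absent, so *kosU* is not transcribed.
So KosU is not produced.
LomT is non-functional in this strain, so it has no effect.
Required activator LomT is absent, so *pexJ* is not transcribed.
So PexJ is not produced.
Fumarate is present, so ElnH is active.
With repressor ElnH bound, *torS* is not transcribed.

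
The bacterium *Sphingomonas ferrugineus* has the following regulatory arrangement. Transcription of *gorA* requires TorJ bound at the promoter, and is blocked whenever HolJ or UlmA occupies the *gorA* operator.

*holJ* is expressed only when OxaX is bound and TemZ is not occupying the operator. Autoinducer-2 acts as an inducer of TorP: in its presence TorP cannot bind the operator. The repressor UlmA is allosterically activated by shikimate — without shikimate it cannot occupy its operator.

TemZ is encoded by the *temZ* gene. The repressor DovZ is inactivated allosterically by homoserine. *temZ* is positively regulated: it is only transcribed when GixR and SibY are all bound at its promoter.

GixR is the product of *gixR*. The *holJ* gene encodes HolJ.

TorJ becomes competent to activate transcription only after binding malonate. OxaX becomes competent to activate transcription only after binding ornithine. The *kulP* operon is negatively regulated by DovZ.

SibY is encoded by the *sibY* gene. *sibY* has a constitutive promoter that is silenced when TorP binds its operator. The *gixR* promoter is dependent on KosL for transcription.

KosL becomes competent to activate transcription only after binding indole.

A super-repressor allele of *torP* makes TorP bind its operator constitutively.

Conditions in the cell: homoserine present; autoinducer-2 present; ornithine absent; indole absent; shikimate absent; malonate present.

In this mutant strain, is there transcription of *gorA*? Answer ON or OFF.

Ornithine is absent, so OxaX is inactive.
Indole is absent, so KosL is inactive.
Required activator KosL is absent, so *gixR* is not transcribed.
So GixR is not produced.
TorP is constitutively active in this strain.
With repressor TorP bound, *sibY* is not transcribed.
So SibY is not produced.
Required activator GixR is absent, so *temZ* is not transcribed.
So TemZ is not produced.
Required activator OxaX is absent, so *holJ* is not transcribed.
So HolJ is not produced.
Shikimate is absent, so UlmA is inactive.
Malonate is present, so TorJ is active.
No repressor is bound and TorJ is active, so *gorA* is transcribed.

ON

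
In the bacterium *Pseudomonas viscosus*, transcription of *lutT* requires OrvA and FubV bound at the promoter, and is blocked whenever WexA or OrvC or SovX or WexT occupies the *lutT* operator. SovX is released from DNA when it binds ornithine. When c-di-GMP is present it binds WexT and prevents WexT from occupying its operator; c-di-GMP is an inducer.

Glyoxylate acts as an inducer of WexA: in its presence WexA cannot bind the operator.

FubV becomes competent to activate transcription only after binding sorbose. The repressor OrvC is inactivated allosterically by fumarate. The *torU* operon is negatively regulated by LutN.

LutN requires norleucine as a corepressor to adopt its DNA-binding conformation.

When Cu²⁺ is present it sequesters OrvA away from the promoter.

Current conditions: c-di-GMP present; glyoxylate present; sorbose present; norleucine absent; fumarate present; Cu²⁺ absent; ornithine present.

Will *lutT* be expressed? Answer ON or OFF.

ON

Cu²⁺ is absent, so OrvA is active.
Glyoxylate is present, so WexA is inactive.
Fumarate is present, so OrvC is inactive.
Sorbose is present, so FubV is active.
Ornithine is present, so SovX is inactive.
c-di-GMP is present, so WexT is inactive.
No repressor is bound and OrvA and FubV are active, so *lutT* is transcribed.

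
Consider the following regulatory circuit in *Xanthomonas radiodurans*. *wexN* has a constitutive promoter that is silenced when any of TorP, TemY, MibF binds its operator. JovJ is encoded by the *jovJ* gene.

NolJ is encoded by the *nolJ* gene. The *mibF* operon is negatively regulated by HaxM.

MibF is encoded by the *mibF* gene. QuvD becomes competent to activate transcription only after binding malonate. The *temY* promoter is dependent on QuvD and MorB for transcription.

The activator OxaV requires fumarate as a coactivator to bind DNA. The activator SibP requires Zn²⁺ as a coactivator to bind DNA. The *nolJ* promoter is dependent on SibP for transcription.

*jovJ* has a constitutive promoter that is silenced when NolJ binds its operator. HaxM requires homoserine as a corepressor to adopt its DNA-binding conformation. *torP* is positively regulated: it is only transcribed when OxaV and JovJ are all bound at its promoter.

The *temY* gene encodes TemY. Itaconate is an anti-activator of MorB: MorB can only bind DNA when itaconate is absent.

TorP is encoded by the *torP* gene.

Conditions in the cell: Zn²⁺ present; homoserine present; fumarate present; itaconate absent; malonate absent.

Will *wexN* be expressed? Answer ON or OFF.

ON

Fumarate is present, so OxaV is active.
Zn²⁺ is present, so SibP is active.
No repressor is bound and SibP is active, so *nolJ* is transcribed.
So NolJ is produced and active.
With repressor NolJ bound, *jovJ* is not transcribed.
So JovJ is not produced.
Required activator JovJ is absent, so *torP* is not transcribed.
So TorP is not produced.
Malonate is absent, so QuvD is inactive.
Itaconate is absent, so MorB is active.
Required activator QuvD is absent, so *temY* is not transcribed.
So TemY is not produced.
Homoserine is present, so HaxM is active.
With repressor HaxM bound, *mibF* is not transcribed.
So MibF is not produced.
With no repressor bound, *wexN* is transcribed.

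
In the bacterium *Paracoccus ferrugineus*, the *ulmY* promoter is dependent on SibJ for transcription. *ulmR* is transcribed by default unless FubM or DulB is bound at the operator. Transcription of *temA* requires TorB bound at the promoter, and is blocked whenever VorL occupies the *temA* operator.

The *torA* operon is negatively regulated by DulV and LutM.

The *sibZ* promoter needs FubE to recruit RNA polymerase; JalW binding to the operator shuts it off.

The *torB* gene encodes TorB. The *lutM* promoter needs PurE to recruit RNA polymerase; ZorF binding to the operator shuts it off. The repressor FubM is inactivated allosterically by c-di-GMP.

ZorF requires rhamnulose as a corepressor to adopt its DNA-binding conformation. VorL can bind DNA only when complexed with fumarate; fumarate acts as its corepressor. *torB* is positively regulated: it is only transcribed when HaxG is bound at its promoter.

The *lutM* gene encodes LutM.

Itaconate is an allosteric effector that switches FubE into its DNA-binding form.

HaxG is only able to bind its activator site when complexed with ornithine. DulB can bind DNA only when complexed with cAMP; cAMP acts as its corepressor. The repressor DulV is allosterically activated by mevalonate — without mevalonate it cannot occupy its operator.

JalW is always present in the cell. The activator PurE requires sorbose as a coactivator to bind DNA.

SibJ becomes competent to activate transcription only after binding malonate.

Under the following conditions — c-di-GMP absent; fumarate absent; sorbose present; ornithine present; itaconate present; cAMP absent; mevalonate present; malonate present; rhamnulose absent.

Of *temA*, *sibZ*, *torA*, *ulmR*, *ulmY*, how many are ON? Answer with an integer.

2

Fumarate is absent, so VorL is inactive.
Ornithine is present, so HaxG is active.
No repressor is bound and HaxG is active, so *torB* is transcribed.
So TorB is produced and active.
No repressor is bound and TorB is active, so *temA* is transcribed.
→ *temA* is ON.
Itaconate is present, so FubE is active.
JalW is produced constitutively and is active.
With repressor JalW bound, *sibZ* is not transcribed.
→ *sibZ* is OFF.
Mevalonate is present, so DulV is active.
Sorbose is present, so PurE is active.
Rhamnulose is absent, so ZorF is inactive.
No repressor is bound and PurE is active, so *lutM* is transcribed.
So LutM is produced and active.
With repressor DulV bound, *torA* is not transcribed.
→ *torA* is OFF.
c-di-GMP is absent, so FubM is active.
cAMP is absent, so DulB is inactive.
With repressor FubM bound, *ulmR* is not transcribed.
→ *ulmR* is OFF.
Malonate is present, so SibJ is active.
No repressor is bound and SibJ is active, so *ulmY* is transcribed.
→ *ulmY* is ON.
2 of the 5 genes are transcribed.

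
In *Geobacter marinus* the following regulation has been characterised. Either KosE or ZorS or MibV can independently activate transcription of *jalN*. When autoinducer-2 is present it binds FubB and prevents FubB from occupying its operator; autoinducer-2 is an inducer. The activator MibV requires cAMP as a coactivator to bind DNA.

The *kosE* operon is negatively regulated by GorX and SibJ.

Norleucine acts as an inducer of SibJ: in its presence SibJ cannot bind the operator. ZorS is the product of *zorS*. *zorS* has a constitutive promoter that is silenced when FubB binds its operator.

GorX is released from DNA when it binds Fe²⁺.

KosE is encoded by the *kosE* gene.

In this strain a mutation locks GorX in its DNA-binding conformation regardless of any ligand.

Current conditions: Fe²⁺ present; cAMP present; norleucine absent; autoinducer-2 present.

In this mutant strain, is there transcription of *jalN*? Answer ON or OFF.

GorX is constitutively active in this strain.
Norleucine is absent, so SibJ is active.
With repressor GorX bound, *kosE* is not transcribed.
So KosE is not produced.
Autoinducer-2 is present, so FubB is inactive.
With no repressor bound, *zorS* is transcribed.
So ZorS is produced and active.
cAMP is present, so MibV is active.
Activator ZorS is present, so *jalN* is transcribed.

ON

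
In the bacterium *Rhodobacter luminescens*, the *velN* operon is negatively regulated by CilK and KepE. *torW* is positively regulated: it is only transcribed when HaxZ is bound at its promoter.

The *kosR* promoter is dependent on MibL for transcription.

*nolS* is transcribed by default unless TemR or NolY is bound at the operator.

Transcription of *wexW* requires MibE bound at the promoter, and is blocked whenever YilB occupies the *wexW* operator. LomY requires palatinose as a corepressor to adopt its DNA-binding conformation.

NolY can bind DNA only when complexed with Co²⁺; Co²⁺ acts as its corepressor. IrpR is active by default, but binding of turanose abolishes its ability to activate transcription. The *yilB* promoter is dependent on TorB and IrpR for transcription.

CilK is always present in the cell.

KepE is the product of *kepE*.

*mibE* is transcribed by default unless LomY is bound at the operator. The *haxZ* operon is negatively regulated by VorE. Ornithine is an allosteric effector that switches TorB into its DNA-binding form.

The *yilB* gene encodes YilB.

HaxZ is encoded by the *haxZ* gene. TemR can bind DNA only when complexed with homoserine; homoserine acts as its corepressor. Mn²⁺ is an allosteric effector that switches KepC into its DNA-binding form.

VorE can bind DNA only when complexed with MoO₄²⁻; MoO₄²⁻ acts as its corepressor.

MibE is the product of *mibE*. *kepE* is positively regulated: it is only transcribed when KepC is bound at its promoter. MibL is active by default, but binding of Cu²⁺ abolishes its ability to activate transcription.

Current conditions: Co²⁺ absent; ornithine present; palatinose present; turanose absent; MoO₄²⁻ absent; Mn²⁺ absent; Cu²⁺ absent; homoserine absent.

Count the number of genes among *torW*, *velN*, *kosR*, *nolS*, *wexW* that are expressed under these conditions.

3

MoO₄²⁻ is absent, so VorE is inactive.
With no repressor bound, *haxZ* is transcribed.
So HaxZ is produced and active.
No repressor is bound and HaxZ is active, so *torW* is transcribed.
→ *torW* is ON.
CilK is produced constitutively and is active.
Mn²⁺ is absent, so KepC is inactive.
Required activator KepC is absent, so *kepE* is not transcribed.
So KepE is not produced.
With repressor CilK bound, *velN* is not transcribed.
→ *velN* is OFF.
Cu²⁺ is absent, so MibL is active.
No repressor is bound and MibL is active, so *kosR* is transcribed.
→ *kosR* is ON.
Homoserine is absent, so TemR is inactive.
Co²⁺ is absent, so NolY is inactive.
With no repressor bound, *nolS* is transcribed.
→ *nolS* is ON.
Ornithine is present, so TorB is active.
Turanose is absent, so IrpR is active.
No repressor is bound and TorB and IrpR are active, so *yilB* is transcribed.
So YilB is produced and active.
Palatinose is present, so LomY is active.
With repressor LomY bound, *mibE* is not transcribed.
So MibE is not produced.
With repressor YilB bound, *wexW* is not transcribed.
→ *wexW* is OFF.
3 of the 5 genes are transcribed.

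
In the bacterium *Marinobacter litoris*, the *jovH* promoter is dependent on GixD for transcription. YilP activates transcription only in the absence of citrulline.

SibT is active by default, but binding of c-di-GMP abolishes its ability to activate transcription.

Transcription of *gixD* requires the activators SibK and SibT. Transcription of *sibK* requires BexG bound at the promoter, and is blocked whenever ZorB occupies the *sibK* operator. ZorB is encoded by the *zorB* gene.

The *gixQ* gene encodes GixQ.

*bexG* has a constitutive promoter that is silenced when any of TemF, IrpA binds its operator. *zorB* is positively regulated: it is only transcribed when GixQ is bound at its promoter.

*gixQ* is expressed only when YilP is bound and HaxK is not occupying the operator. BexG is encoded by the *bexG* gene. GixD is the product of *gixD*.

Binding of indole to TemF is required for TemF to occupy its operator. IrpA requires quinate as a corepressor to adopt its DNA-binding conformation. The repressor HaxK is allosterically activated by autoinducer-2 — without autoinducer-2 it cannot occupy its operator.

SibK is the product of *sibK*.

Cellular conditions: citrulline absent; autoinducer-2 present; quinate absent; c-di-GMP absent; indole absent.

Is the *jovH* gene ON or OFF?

Autoinducer-2 is present, so HaxK is active.
Citrulline is absent, so YilP is active.
With repressor HaxK bound, *gixQ* is not transcribed.
So GixQ is not produced.
Required activator GixQ is absent, so *zorB* is not transcribed.
So ZorB is not produced.
Indole is absent, so TemF is inactive.
Quinate is absent, so IrpA is inactive.
With no repressor bound, *bexG* is transcribed.
So BexG is produced and active.
No repressor is bound and BexG is active, so *sibK* is transcribed.
So SibK is produced and active.
c-di-GMP is absent, so SibT is active.
No repressor is bound and SibK and SibT are active, so *gixD* is transcribed.
So GixD is produced and active.
No repressor is bound and GixD is active, so *jovH* is transcribed.

ON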